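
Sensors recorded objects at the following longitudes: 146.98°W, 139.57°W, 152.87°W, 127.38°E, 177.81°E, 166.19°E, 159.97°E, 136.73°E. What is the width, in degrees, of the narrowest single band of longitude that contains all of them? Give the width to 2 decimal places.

Sort the longitudes: -152.87°, -146.98°, -139.57°, +127.38°, +136.73°, +159.97°, +166.19°, +177.81°.
Eastward gaps between consecutive values (wrapping around): 5.89°, 7.41°, 266.95°, 9.35°, 23.24°, 6.22°, 11.62°, 29.32°.
Largest gap = 266.95° ⇒ minimal covering band is its complement: 360° − 266.95° = 93.05°.
Band runs from +127.38° eastward to -139.57°, crossing the antimeridian.

93.05°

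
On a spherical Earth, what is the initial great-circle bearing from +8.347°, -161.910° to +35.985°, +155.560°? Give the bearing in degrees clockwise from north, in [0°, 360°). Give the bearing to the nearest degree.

312°

Δλ = 155.560 − -161.910 = 317.470°; wrapped into (−180°, 180°]: -42.530°.
θ = atan2( sin Δλ · cos φ₂ , cos φ₁ · sin φ₂ − sin φ₁ · cos φ₂ · cos Δλ )
  = atan2(-0.54698, 0.49479) = -47.868° → normalised to [0°, 360°): 312.132°.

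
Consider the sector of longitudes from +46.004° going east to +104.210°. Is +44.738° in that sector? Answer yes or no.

Band width going east from +46.004° to +104.210°: ((104.210 − 46.004) mod 360) = 58.206°.
Offset of +44.738° east of the west edge: ((44.738 − 46.004) mod 360) = 358.734°.
358.734° > 58.206° ⇒ outside.

No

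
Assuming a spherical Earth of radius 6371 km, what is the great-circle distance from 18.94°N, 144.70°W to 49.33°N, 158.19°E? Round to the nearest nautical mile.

3271 nmi

Δλ = 158.19 − -144.70 = 302.89°; wrapped into (−180°, 180°]: -57.11°.
Δφ = 49.33 − 18.94 = 30.39°.
a = sin²(Δφ/2) + cos φ₁ · cos φ₂ · sin²(Δλ/2) = 0.209542.
c = 2·atan2(√a, √(1−a)) = 0.95094 rad → d = 6371·c ≈ 6058.45 km ≈ 3271.30 nmi.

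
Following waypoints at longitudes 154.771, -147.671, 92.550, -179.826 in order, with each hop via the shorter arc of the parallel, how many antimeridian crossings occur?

3

Leg 1: +154.771° → -147.671°, shortest Δλ = 57.558° (east) — crosses 180°.
Leg 2: -147.671° → +92.550°, shortest Δλ = -119.779° (west) — crosses 180°.
Leg 3: +92.550° → -179.826°, shortest Δλ = 87.624° (east) — crosses 180°.
Total crossings: 3.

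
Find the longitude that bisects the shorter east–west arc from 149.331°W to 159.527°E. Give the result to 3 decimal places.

Signed shortest Δλ from -149.331° to +159.527° is -51.142°.
Midpoint longitude = -149.331° + (-51.142°)/2 = -149.331° − 25.571° = -174.902°.
(The naïve average (-149.331 + +159.527)/2 = 5.098° is on the wrong side of the globe.)

174.902°W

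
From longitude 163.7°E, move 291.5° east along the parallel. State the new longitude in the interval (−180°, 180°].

Start at +163.7°; shift +291.5° → +455.2°.
+455.2° lies outside (−180°, 180°]; subtract 360° → +95.2°.

95.2°E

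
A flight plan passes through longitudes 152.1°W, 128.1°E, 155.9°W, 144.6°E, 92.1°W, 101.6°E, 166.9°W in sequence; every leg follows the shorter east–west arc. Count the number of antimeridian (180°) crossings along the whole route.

Leg 1: -152.1° → +128.1°, shortest Δλ = -79.8° (west) — crosses 180°.
Leg 2: +128.1° → -155.9°, shortest Δλ = 76.0° (east) — crosses 180°.
Leg 3: -155.9° → +144.6°, shortest Δλ = -59.5° (west) — crosses 180°.
Leg 4: +144.6° → -92.1°, shortest Δλ = 123.3° (east) — crosses 180°.
Leg 5: -92.1° → +101.6°, shortest Δλ = -166.3° (west) — crosses 180°.
Leg 6: +101.6° → -166.9°, shortest Δλ = 91.5° (east) — crosses 180°.
Total crossings: 6.

6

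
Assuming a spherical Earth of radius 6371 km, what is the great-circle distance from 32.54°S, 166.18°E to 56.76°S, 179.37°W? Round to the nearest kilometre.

Δλ = -179.37 − 166.18 = -345.55°; wrapped into (−180°, 180°]: 14.45°.
Δφ = -56.76 − -32.54 = -24.22°.
a = sin²(Δφ/2) + cos φ₁ · cos φ₂ · sin²(Δλ/2) = 0.051321.
c = 2·atan2(√a, √(1−a)) = 0.45705 rad → d = 6371·c ≈ 2911.86 km.

2912 km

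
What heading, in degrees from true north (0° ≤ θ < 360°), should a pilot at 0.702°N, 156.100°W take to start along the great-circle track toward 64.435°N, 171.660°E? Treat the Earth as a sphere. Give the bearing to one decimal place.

Δλ = 171.660 − -156.100 = 327.760°; wrapped into (−180°, 180°]: -32.240°.
θ = atan2( sin Δλ · cos φ₂ , cos φ₁ · sin φ₂ − sin φ₁ · cos φ₂ · cos Δλ )
  = atan2(-0.23021, 0.89756) = -14.385° → normalised to [0°, 360°): 345.615°.

345.6°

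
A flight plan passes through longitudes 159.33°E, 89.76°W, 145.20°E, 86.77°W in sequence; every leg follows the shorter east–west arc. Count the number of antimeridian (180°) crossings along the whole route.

3

Leg 1: +159.33° → -89.76°, shortest Δλ = 110.91° (east) — crosses 180°.
Leg 2: -89.76° → +145.20°, shortest Δλ = -125.04° (west) — crosses 180°.
Leg 3: +145.20° → -86.77°, shortest Δλ = 128.03° (east) — crosses 180°.
Total crossings: 3.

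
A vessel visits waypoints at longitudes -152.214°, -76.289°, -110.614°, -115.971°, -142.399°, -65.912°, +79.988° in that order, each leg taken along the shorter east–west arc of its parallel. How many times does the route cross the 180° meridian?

0

Leg 1: -152.214° → -76.289°, shortest Δλ = 75.925° (east) — does not cross 180°.
Leg 2: -76.289° → -110.614°, shortest Δλ = -34.325° (west) — does not cross 180°.
Leg 3: -110.614° → -115.971°, shortest Δλ = -5.357° (west) — does not cross 180°.
Leg 4: -115.971° → -142.399°, shortest Δλ = -26.428° (west) — does not cross 180°.
Leg 5: -142.399° → -65.912°, shortest Δλ = 76.487° (east) — does not cross 180°.
Leg 6: -65.912° → +79.988°, shortest Δλ = 145.9° (east) — does not cross 180°.
Total crossings: 0.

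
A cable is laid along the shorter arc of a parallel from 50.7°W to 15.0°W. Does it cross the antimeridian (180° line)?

Signed shortest Δλ = ((-15.0 − -50.7 + 180) mod 360) − 180 = 35.7°.
Going east by 35.7° from -50.7° reaches -15.0° without touching 180°.

No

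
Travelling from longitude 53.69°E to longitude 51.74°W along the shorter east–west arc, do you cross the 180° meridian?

Signed shortest Δλ = ((-51.74 − 53.69 + 180) mod 360) − 180 = -105.43°.
Going west by 105.43° from +53.69° reaches -51.74° without touching 180°.

No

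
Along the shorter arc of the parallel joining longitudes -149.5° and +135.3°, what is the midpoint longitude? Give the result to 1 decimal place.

Signed shortest Δλ from -149.5° to +135.3° is -75.2°.
Midpoint longitude = -149.5° + (-75.2°)/2 = -149.5° − 37.6° = -187.1°.
Normalise into (−180°, 180°]: +172.9°.
(The naïve average (-149.5 + +135.3)/2 = -7.1° is on the wrong side of the globe.)

+172.9°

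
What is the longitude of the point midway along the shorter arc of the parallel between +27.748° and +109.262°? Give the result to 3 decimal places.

+68.505°

Signed shortest Δλ from +27.748° to +109.262° is +81.514°.
Midpoint longitude = +27.748° + (+81.514°)/2 = +27.748° + 40.757° = +68.505°.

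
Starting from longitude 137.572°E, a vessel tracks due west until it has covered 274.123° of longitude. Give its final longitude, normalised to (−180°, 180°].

136.551°W

Start at +137.572°; shift −274.123° → -136.551°.
-136.551° already lies in (−180°, 180°].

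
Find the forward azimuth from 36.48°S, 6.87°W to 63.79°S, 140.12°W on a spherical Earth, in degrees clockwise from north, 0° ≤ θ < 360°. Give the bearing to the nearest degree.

Δλ = -140.12 − -6.87 = -133.25°.
θ = atan2( sin Δλ · cos φ₂ , cos φ₁ · sin φ₂ − sin φ₁ · cos φ₂ · cos Δλ )
  = atan2(-0.32169, -0.90131) = -160.358° → normalised to [0°, 360°): 199.642°.

200°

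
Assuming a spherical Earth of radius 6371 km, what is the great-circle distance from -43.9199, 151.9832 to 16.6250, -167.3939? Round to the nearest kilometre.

Δλ = -167.3939 − 151.9832 = -319.3771°; wrapped into (−180°, 180°]: 40.6229°.
Δφ = 16.6250 − -43.9199 = 60.5449°.
a = sin²(Δφ/2) + cos φ₁ · cos φ₂ · sin²(Δλ/2) = 0.337295.
c = 2·atan2(√a, √(1−a)) = 1.23935 rad → d = 6371·c ≈ 7895.90 km.

7896 km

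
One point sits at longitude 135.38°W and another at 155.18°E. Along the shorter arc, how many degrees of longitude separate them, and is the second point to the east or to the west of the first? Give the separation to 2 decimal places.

69.44° west

Raw difference: 155.18 − -135.38 = 290.56°.
Normalise into (−180°, 180°]: 290.56° − 360° = -69.44°.
Negative ⇒ the second point lies to the west; separation 69.44°.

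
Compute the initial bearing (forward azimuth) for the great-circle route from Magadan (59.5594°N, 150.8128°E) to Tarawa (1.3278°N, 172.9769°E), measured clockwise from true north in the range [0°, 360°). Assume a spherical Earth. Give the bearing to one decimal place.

154.4°

Δλ = 172.9769 − 150.8128 = 22.1641°.
θ = atan2( sin Δλ · cos φ₂ , cos φ₁ · sin φ₂ − sin φ₁ · cos φ₂ · cos Δλ )
  = atan2(0.37716, -0.78649) = 154.380° → normalised to [0°, 360°): 154.380°.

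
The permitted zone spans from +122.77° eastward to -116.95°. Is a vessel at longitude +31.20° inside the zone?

Band width going east from +122.77° to -116.95°: ((-116.95 − 122.77) mod 360) = 120.28°.
Offset of +31.20° east of the west edge: ((31.20 − 122.77) mod 360) = 268.43°.
268.43° > 120.28° ⇒ outside.

No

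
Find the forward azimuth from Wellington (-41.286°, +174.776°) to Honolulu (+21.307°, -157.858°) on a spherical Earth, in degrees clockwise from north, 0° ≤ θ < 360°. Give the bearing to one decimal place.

27.6°

Δλ = -157.858 − 174.776 = -332.634°; wrapped into (−180°, 180°]: 27.366°.
θ = atan2( sin Δλ · cos φ₂ , cos φ₁ · sin φ₂ − sin φ₁ · cos φ₂ · cos Δλ )
  = atan2(0.42825, 0.81897) = 27.606° → normalised to [0°, 360°): 27.606°.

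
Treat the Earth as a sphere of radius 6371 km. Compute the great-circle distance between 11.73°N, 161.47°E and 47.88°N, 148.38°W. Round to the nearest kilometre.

6131 km

Δλ = -148.38 − 161.47 = -309.85°; wrapped into (−180°, 180°]: 50.15°.
Δφ = 47.88 − 11.73 = 36.15°.
a = sin²(Δφ/2) + cos φ₁ · cos φ₂ · sin²(Δλ/2) = 0.214208.
c = 2·atan2(√a, √(1−a)) = 0.96236 rad → d = 6371·c ≈ 6131.21 km.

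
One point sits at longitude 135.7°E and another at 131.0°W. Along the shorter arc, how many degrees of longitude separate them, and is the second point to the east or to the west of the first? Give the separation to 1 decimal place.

Raw difference: -131.0 − 135.7 = -266.7°.
Normalise into (−180°, 180°]: -266.7° + 360° = 93.3°.
Positive ⇒ the second point lies to the east; separation 93.3°.

93.3° east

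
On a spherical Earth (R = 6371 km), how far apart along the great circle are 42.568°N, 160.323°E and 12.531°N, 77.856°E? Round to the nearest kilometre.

Δλ = 77.856 − 160.323 = -82.467°.
Δφ = 12.531 − 42.568 = -30.037°.
a = sin²(Δφ/2) + cos φ₁ · cos φ₂ · sin²(Δλ/2) = 0.379490.
c = 2·atan2(√a, √(1−a)) = 1.32738 rad → d = 6371·c ≈ 8456.73 km.

8457 km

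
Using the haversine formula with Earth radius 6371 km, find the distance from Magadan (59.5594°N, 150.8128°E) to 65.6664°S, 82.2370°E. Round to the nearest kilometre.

15031 km

Δλ = 82.2370 − 150.8128 = -68.5758°.
Δφ = -65.6664 − 59.5594 = -125.2258°.
a = sin²(Δφ/2) + cos φ₁ · cos φ₂ · sin²(Δλ/2) = 0.854654.
c = 2·atan2(√a, √(1−a)) = 2.35931 rad → d = 6371·c ≈ 15031.18 km.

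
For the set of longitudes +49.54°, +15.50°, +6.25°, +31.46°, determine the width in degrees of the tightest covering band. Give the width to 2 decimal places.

Sort the longitudes: +6.25°, +15.50°, +31.46°, +49.54°.
Eastward gaps between consecutive values (wrapping around): 9.25°, 15.96°, 18.08°, 316.71°.
Largest gap = 316.71° ⇒ minimal covering band is its complement: 360° − 316.71° = 43.29°.
Band runs from +6.25° eastward to +49.54°.

43.29°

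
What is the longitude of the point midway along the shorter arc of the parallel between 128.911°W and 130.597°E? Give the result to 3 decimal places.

Signed shortest Δλ from -128.911° to +130.597° is -100.492°.
Midpoint longitude = -128.911° + (-100.492°)/2 = -128.911° − 50.246° = -179.157°.
(The naïve average (-128.911 + +130.597)/2 = 0.843° is on the wrong side of the globe.)

179.157°W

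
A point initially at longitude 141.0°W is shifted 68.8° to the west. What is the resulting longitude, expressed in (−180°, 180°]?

Start at -141.0°; shift −68.8° → -209.8°.
-209.8° lies outside (−180°, 180°]; add 360° → +150.2°.

150.2°E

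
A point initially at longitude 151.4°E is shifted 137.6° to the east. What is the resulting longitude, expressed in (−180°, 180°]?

Start at +151.4°; shift +137.6° → +289.0°.
+289.0° lies outside (−180°, 180°]; subtract 360° → -71.0°.

71.0°W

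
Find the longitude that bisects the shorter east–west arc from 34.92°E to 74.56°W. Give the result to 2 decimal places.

19.82°W

Signed shortest Δλ from +34.92° to -74.56° is -109.48°.
Midpoint longitude = +34.92° + (-109.48°)/2 = +34.92° − 54.74° = -19.82°.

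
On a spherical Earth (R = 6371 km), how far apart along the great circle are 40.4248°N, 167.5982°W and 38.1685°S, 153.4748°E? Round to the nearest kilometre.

9594 km

Δλ = 153.4748 − -167.5982 = 321.0730°; wrapped into (−180°, 180°]: -38.9270°.
Δφ = -38.1685 − 40.4248 = -78.5933°.
a = sin²(Δφ/2) + cos φ₁ · cos φ₂ · sin²(Δλ/2) = 0.467563.
c = 2·atan2(√a, √(1−a)) = 1.50588 rad → d = 6371·c ≈ 9593.94 km.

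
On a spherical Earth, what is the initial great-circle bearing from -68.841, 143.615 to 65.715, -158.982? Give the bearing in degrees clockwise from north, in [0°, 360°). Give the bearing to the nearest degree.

33°

Δλ = -158.982 − 143.615 = -302.597°; wrapped into (−180°, 180°]: 57.403°.
θ = atan2( sin Δλ · cos φ₂ , cos φ₁ · sin φ₂ − sin φ₁ · cos φ₂ · cos Δλ )
  = atan2(0.34649, 0.53564) = 32.898° → normalised to [0°, 360°): 32.898°.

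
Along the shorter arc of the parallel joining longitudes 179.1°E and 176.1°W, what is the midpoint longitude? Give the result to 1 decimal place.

Signed shortest Δλ from +179.1° to -176.1° is +4.8°.
Midpoint longitude = +179.1° + (+4.8°)/2 = +179.1° + 2.4° = +181.5°.
Normalise into (−180°, 180°]: -178.5°.
(The naïve average (+179.1 + -176.1)/2 = 1.5° is on the wrong side of the globe.)

178.5°W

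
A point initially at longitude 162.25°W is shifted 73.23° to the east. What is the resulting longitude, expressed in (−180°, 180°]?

89.02°W

Start at -162.25°; shift +73.23° → -89.02°.
-89.02° already lies in (−180°, 180°].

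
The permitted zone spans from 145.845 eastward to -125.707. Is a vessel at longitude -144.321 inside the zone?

Band width going east from +145.845° to -125.707°: ((-125.707 − 145.845) mod 360) = 88.448°.
Offset of -144.321° east of the west edge: ((-144.321 − 145.845) mod 360) = 69.834°.
69.834° ≤ 88.448° ⇒ inside.

Yes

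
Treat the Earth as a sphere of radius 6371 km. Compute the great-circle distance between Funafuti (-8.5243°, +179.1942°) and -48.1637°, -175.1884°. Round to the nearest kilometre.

Δλ = -175.1884 − 179.1942 = -354.3826°; wrapped into (−180°, 180°]: 5.6174°.
Δφ = -48.1637 − -8.5243 = -39.6394°.
a = sin²(Δφ/2) + cos φ₁ · cos φ₂ · sin²(Δλ/2) = 0.116547.
c = 2·atan2(√a, √(1−a)) = 0.69679 rad → d = 6371·c ≈ 4439.24 km.

4439 km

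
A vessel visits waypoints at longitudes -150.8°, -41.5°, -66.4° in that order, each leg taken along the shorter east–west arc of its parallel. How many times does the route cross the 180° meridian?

Leg 1: -150.8° → -41.5°, shortest Δλ = 109.3° (east) — does not cross 180°.
Leg 2: -41.5° → -66.4°, shortest Δλ = -24.9° (west) — does not cross 180°.
Total crossings: 0.

0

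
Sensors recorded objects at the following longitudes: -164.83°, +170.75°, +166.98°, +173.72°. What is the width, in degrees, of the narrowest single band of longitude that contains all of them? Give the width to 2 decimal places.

28.19°

Sort the longitudes: -164.83°, +166.98°, +170.75°, +173.72°.
Eastward gaps between consecutive values (wrapping around): 331.81°, 3.77°, 2.97°, 21.45°.
Largest gap = 331.81° ⇒ minimal covering band is its complement: 360° − 331.81° = 28.19°.
Band runs from +166.98° eastward to -164.83°, crossing the antimeridian.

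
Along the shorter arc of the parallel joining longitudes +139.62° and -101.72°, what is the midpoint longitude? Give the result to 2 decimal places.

-161.05°

Signed shortest Δλ from +139.62° to -101.72° is +118.66°.
Midpoint longitude = +139.62° + (+118.66°)/2 = +139.62° + 59.33° = +198.95°.
Normalise into (−180°, 180°]: -161.05°.
(The naïve average (+139.62 + -101.72)/2 = 18.95° is on the wrong side of the globe.)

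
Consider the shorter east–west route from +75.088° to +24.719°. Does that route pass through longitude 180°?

No

Signed shortest Δλ = ((24.719 − 75.088 + 180) mod 360) − 180 = -50.369°.
Going west by 50.369° from +75.088° reaches +24.719° without touching 180°.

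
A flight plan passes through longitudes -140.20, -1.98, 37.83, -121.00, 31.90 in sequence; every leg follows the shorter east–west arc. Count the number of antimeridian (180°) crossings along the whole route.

0

Leg 1: -140.20° → -1.98°, shortest Δλ = 138.22° (east) — does not cross 180°.
Leg 2: -1.98° → +37.83°, shortest Δλ = 39.81° (east) — does not cross 180°.
Leg 3: +37.83° → -121.00°, shortest Δλ = -158.83° (west) — does not cross 180°.
Leg 4: -121.00° → +31.90°, shortest Δλ = 152.9° (east) — does not cross 180°.
Total crossings: 0.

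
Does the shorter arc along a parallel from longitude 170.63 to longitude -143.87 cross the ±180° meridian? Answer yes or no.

Naïve |-143.87 − 170.63| = 314.5° > 180°, so the shorter arc goes the other way round — across 180°.
Signed shortest Δλ = ((-143.87 − 170.63 + 180) mod 360) − 180 = 45.5°.
Going east by 45.5° from +170.63° passes through 180° before reaching -143.87°.

Yes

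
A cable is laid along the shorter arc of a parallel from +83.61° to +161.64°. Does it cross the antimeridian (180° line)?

No

Signed shortest Δλ = ((161.64 − 83.61 + 180) mod 360) − 180 = 78.03°.
Going east by 78.03° from +83.61° reaches +161.64° without touching 180°.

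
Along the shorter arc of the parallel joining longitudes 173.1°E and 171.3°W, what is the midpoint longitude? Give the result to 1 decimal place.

179.1°W

Signed shortest Δλ from +173.1° to -171.3° is +15.6°.
Midpoint longitude = +173.1° + (+15.6°)/2 = +173.1° + 7.8° = +180.9°.
Normalise into (−180°, 180°]: -179.1°.
(The naïve average (+173.1 + -171.3)/2 = 0.9° is on the wrong side of the globe.)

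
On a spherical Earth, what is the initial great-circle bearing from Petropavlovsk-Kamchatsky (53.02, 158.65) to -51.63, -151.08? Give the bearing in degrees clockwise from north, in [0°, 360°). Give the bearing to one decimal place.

148.8°

Δλ = -151.08 − 158.65 = -309.73°; wrapped into (−180°, 180°]: 50.27°.
θ = atan2( sin Δλ · cos φ₂ , cos φ₁ · sin φ₂ − sin φ₁ · cos φ₂ · cos Δλ )
  = atan2(0.47739, -0.78856) = 148.810° → normalised to [0°, 360°): 148.810°.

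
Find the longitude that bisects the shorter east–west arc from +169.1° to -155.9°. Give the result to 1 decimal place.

Signed shortest Δλ from +169.1° to -155.9° is +35.0°.
Midpoint longitude = +169.1° + (+35.0°)/2 = +169.1° + 17.5° = +186.6°.
Normalise into (−180°, 180°]: -173.4°.
(The naïve average (+169.1 + -155.9)/2 = 6.6° is on the wrong side of the globe.)

-173.4°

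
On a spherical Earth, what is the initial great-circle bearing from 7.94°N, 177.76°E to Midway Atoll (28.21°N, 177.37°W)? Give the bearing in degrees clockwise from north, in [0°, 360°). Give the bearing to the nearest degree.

Δλ = -177.37 − 177.76 = -355.13°; wrapped into (−180°, 180°]: 4.87°.
θ = atan2( sin Δλ · cos φ₂ , cos φ₁ · sin φ₂ − sin φ₁ · cos φ₂ · cos Δλ )
  = atan2(0.07481, 0.34688) = 12.170° → normalised to [0°, 360°): 12.170°.

12°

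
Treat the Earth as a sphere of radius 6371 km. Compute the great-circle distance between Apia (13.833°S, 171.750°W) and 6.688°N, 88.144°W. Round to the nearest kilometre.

9500 km

Δλ = -88.144 − -171.750 = 83.606°.
Δφ = 6.688 − -13.833 = 20.521°.
a = sin²(Δφ/2) + cos φ₁ · cos φ₂ · sin²(Δλ/2) = 0.460223.
c = 2·atan2(√a, √(1−a)) = 1.49116 rad → d = 6371·c ≈ 9500.17 km.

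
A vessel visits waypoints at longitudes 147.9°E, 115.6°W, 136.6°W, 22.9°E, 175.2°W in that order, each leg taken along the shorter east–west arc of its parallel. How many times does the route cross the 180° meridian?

2

Leg 1: +147.9° → -115.6°, shortest Δλ = 96.5° (east) — crosses 180°.
Leg 2: -115.6° → -136.6°, shortest Δλ = -21.0° (west) — does not cross 180°.
Leg 3: -136.6° → +22.9°, shortest Δλ = 159.5° (east) — does not cross 180°.
Leg 4: +22.9° → -175.2°, shortest Δλ = 161.9° (east) — crosses 180°.
Total crossings: 2.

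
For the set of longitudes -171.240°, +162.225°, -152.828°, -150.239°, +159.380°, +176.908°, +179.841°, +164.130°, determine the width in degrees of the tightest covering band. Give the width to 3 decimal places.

Sort the longitudes: -171.240°, -152.828°, -150.239°, +159.380°, +162.225°, +164.130°, +176.908°, +179.841°.
Eastward gaps between consecutive values (wrapping around): 18.412°, 2.589°, 309.619°, 2.845°, 1.905°, 12.778°, 2.933°, 8.919°.
Largest gap = 309.619° ⇒ minimal covering band is its complement: 360° − 309.619° = 50.381°.
Band runs from +159.380° eastward to -150.239°, crossing the antimeridian.

50.381°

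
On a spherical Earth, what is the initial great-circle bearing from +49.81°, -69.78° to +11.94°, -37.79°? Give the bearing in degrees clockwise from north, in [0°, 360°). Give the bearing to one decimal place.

Δλ = -37.79 − -69.78 = 31.99°.
θ = atan2( sin Δλ · cos φ₂ , cos φ₁ · sin φ₂ − sin φ₁ · cos φ₂ · cos Δλ )
  = atan2(0.51831, -0.50038) = 133.991° → normalised to [0°, 360°): 133.991°.

134.0°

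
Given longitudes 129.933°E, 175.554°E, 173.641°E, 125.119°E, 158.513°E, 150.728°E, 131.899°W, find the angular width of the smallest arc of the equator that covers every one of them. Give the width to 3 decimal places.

Sort the longitudes: -131.899°, +125.119°, +129.933°, +150.728°, +158.513°, +173.641°, +175.554°.
Eastward gaps between consecutive values (wrapping around): 257.018°, 4.814°, 20.795°, 7.785°, 15.128°, 1.913°, 52.547°.
Largest gap = 257.018° ⇒ minimal covering band is its complement: 360° − 257.018° = 102.982°.
Band runs from +125.119° eastward to -131.899°, crossing the antimeridian.

102.982°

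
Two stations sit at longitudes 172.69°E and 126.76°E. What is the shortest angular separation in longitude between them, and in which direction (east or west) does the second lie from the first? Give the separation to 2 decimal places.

45.93° west

Raw difference: 126.76 − 172.69 = -45.93°.
Normalise into (−180°, 180°]: -45.93° stays -45.93°.
Negative ⇒ the second point lies to the west; separation 45.93°.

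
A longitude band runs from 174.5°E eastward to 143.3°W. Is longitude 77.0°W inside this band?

Band width going east from +174.5° to -143.3°: ((-143.3 − 174.5) mod 360) = 42.2°.
Offset of -77.0° east of the west edge: ((-77.0 − 174.5) mod 360) = 108.5°.
108.5° > 42.2° ⇒ outside.

No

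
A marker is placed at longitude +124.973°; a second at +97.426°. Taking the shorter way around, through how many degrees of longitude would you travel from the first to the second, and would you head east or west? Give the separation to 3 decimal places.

27.547° west

Raw difference: 97.426 − 124.973 = -27.547°.
Normalise into (−180°, 180°]: -27.547° stays -27.547°.
Negative ⇒ the second point lies to the west; separation 27.547°.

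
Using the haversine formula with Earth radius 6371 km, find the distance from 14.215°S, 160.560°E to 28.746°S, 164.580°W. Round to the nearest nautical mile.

2123 nmi

Δλ = -164.580 − 160.560 = -325.140°; wrapped into (−180°, 180°]: 34.860°.
Δφ = -28.746 − -14.215 = -14.531°.
a = sin²(Δφ/2) + cos φ₁ · cos φ₂ · sin²(Δλ/2) = 0.092252.
c = 2·atan2(√a, √(1−a)) = 0.61721 rad → d = 6371·c ≈ 3932.25 km ≈ 2123.25 nmi.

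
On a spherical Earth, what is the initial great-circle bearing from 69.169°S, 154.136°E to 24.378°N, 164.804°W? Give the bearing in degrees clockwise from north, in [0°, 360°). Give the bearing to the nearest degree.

37°

Δλ = -164.804 − 154.136 = -318.940°; wrapped into (−180°, 180°]: 41.060°.
θ = atan2( sin Δλ · cos φ₂ , cos φ₁ · sin φ₂ − sin φ₁ · cos φ₂ · cos Δλ )
  = atan2(0.59829, 0.78868) = 37.184° → normalised to [0°, 360°): 37.184°.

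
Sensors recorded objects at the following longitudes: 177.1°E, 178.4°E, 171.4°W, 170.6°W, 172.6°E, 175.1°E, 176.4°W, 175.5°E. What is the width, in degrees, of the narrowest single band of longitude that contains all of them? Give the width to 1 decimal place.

16.8°

Sort the longitudes: -176.4°, -171.4°, -170.6°, +172.6°, +175.1°, +175.5°, +177.1°, +178.4°.
Eastward gaps between consecutive values (wrapping around): 5.0°, 0.8°, 343.2°, 2.5°, 0.4°, 1.6°, 1.3°, 5.2°.
Largest gap = 343.2° ⇒ minimal covering band is its complement: 360° − 343.2° = 16.8°.
Band runs from +172.6° eastward to -170.6°, crossing the antimeridian.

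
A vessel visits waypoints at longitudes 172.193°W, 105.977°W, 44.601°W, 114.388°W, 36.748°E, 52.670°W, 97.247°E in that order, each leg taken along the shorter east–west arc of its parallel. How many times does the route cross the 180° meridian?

0

Leg 1: -172.193° → -105.977°, shortest Δλ = 66.216° (east) — does not cross 180°.
Leg 2: -105.977° → -44.601°, shortest Δλ = 61.376° (east) — does not cross 180°.
Leg 3: -44.601° → -114.388°, shortest Δλ = -69.787° (west) — does not cross 180°.
Leg 4: -114.388° → +36.748°, shortest Δλ = 151.136° (east) — does not cross 180°.
Leg 5: +36.748° → -52.670°, shortest Δλ = -89.418° (west) — does not cross 180°.
Leg 6: -52.670° → +97.247°, shortest Δλ = 149.917° (east) — does not cross 180°.
Total crossings: 0.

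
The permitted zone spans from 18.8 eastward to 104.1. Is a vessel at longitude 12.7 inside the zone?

Band width going east from +18.8° to +104.1°: ((104.1 − 18.8) mod 360) = 85.3°.
Offset of +12.7° east of the west edge: ((12.7 − 18.8) mod 360) = 353.9°.
353.9° > 85.3° ⇒ outside.

No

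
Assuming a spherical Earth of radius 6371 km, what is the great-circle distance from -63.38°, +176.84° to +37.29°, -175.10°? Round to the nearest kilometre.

Δλ = -175.10 − 176.84 = -351.94°; wrapped into (−180°, 180°]: 8.06°.
Δφ = 37.29 − -63.38 = 100.67°.
a = sin²(Δφ/2) + cos φ₁ · cos φ₂ · sin²(Δλ/2) = 0.594337.
c = 2·atan2(√a, √(1−a)) = 1.76061 rad → d = 6371·c ≈ 11216.83 km.

11217 km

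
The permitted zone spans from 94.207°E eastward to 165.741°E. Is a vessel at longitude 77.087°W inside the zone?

No

Band width going east from +94.207° to +165.741°: ((165.741 − 94.207) mod 360) = 71.534°.
Offset of -77.087° east of the west edge: ((-77.087 − 94.207) mod 360) = 188.706°.
188.706° > 71.534° ⇒ outside.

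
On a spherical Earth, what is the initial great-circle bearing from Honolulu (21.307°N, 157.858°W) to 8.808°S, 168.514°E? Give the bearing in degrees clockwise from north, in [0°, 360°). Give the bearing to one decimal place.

Δλ = 168.514 − -157.858 = 326.372°; wrapped into (−180°, 180°]: -33.628°.
θ = atan2( sin Δλ · cos φ₂ , cos φ₁ · sin φ₂ − sin φ₁ · cos φ₂ · cos Δλ )
  = atan2(-0.54727, -0.44165) = -128.904° → normalised to [0°, 360°): 231.096°.

231.1°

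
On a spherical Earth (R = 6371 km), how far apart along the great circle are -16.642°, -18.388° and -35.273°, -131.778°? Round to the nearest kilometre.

10936 km

Δλ = -131.778 − -18.388 = -113.390°.
Δφ = -35.273 − -16.642 = -18.631°.
a = sin²(Δφ/2) + cos φ₁ · cos φ₂ · sin²(Δλ/2) = 0.572573.
c = 2·atan2(√a, √(1−a)) = 1.71646 rad → d = 6371·c ≈ 10935.55 km.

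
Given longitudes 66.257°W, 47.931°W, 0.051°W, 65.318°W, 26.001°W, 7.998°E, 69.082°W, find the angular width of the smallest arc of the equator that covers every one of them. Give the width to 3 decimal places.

77.080°

Sort the longitudes: -69.082°, -66.257°, -65.318°, -47.931°, -26.001°, -0.051°, +7.998°.
Eastward gaps between consecutive values (wrapping around): 2.825°, 0.939°, 17.387°, 21.930°, 25.950°, 8.049°, 282.920°.
Largest gap = 282.920° ⇒ minimal covering band is its complement: 360° − 282.920° = 77.080°.
Band runs from -69.082° eastward to +7.998°.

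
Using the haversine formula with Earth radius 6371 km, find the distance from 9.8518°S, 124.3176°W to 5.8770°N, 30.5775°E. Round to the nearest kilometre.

17216 km

Δλ = 30.5775 − -124.3176 = 154.8951°.
Δφ = 5.8770 − -9.8518 = 15.7288°.
a = sin²(Δφ/2) + cos φ₁ · cos φ₂ · sin²(Δλ/2) = 0.952505.
c = 2·atan2(√a, √(1−a)) = 2.70220 rad → d = 6371·c ≈ 17215.70 km.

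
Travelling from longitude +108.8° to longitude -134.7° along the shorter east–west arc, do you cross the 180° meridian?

Naïve |-134.7 − 108.8| = 243.5° > 180°, so the shorter arc goes the other way round — across 180°.
Signed shortest Δλ = ((-134.7 − 108.8 + 180) mod 360) − 180 = 116.5°.
Going east by 116.5° from +108.8° passes through 180° before reaching -134.7°.

Yes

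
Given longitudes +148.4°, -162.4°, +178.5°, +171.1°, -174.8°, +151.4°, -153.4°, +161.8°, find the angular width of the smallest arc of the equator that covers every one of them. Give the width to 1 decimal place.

58.2°

Sort the longitudes: -174.8°, -162.4°, -153.4°, +148.4°, +151.4°, +161.8°, +171.1°, +178.5°.
Eastward gaps between consecutive values (wrapping around): 12.4°, 9.0°, 301.8°, 3.0°, 10.4°, 9.3°, 7.4°, 6.7°.
Largest gap = 301.8° ⇒ minimal covering band is its complement: 360° − 301.8° = 58.2°.
Band runs from +148.4° eastward to -153.4°, crossing the antimeridian.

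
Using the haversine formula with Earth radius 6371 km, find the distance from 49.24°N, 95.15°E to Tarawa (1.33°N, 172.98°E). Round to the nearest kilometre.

Δλ = 172.98 − 95.15 = 77.83°.
Δφ = 1.33 − 49.24 = -47.91°.
a = sin²(Δφ/2) + cos φ₁ · cos φ₂ · sin²(Δλ/2) = 0.422409.
c = 2·atan2(√a, √(1−a)) = 1.41498 rad → d = 6371·c ≈ 9014.87 km.

9015 km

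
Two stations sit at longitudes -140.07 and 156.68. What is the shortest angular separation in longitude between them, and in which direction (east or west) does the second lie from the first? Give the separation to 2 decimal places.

Raw difference: 156.68 − -140.07 = 296.75°.
Normalise into (−180°, 180°]: 296.75° − 360° = -63.25°.
Negative ⇒ the second point lies to the west; separation 63.25°.

63.25° west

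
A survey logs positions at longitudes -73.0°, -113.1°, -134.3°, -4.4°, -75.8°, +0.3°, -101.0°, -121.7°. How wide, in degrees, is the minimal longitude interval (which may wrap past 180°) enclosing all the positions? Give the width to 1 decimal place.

Sort the longitudes: -134.3°, -121.7°, -113.1°, -101.0°, -75.8°, -73.0°, -4.4°, +0.3°.
Eastward gaps between consecutive values (wrapping around): 12.6°, 8.6°, 12.1°, 25.2°, 2.8°, 68.6°, 4.7°, 225.4°.
Largest gap = 225.4° ⇒ minimal covering band is its complement: 360° − 225.4° = 134.6°.
Band runs from -134.3° eastward to +0.3°.

134.6°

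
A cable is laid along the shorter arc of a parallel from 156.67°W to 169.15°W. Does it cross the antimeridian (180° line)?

Signed shortest Δλ = ((-169.15 − -156.67 + 180) mod 360) − 180 = -12.48°.
Going west by 12.48° from -156.67° reaches -169.15° without touching 180°.

No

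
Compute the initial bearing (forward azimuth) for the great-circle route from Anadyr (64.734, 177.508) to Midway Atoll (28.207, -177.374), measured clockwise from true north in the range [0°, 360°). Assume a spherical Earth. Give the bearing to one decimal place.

172.4°

Δλ = -177.374 − 177.508 = -354.882°; wrapped into (−180°, 180°]: 5.118°.
θ = atan2( sin Δλ · cos φ₂ , cos φ₁ · sin φ₂ − sin φ₁ · cos φ₂ · cos Δλ )
  = atan2(0.07861, -0.59202) = 172.436° → normalised to [0°, 360°): 172.436°.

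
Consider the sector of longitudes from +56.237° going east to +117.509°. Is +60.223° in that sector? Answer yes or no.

Band width going east from +56.237° to +117.509°: ((117.509 − 56.237) mod 360) = 61.272°.
Offset of +60.223° east of the west edge: ((60.223 − 56.237) mod 360) = 3.986°.
3.986° ≤ 61.272° ⇒ inside.

Yes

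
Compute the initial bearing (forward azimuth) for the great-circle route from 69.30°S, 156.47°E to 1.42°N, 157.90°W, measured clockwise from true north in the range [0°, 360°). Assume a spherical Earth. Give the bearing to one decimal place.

47.2°

Δλ = -157.90 − 156.47 = -314.37°; wrapped into (−180°, 180°]: 45.63°.
θ = atan2( sin Δλ · cos φ₂ , cos φ₁ · sin φ₂ − sin φ₁ · cos φ₂ · cos Δλ )
  = atan2(0.71462, 0.66270) = 47.159° → normalised to [0°, 360°): 47.159°.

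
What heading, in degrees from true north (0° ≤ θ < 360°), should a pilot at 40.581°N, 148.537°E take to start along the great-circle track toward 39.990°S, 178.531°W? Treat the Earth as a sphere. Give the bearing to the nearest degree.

155°

Δλ = -178.531 − 148.537 = -327.068°; wrapped into (−180°, 180°]: 32.932°.
θ = atan2( sin Δλ · cos φ₂ , cos φ₁ · sin φ₂ − sin φ₁ · cos φ₂ · cos Δλ )
  = atan2(0.41652, -0.90640) = 155.320° → normalised to [0°, 360°): 155.320°.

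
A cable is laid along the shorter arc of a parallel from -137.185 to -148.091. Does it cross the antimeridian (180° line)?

Signed shortest Δλ = ((-148.091 − -137.185 + 180) mod 360) − 180 = -10.906°.
Going west by 10.906° from -137.185° reaches -148.091° without touching 180°.

No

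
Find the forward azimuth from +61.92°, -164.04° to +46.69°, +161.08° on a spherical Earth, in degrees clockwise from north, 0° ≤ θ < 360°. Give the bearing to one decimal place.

248.6°

Δλ = 161.08 − -164.04 = 325.12°; wrapped into (−180°, 180°]: -34.88°.
θ = atan2( sin Δλ · cos φ₂ , cos φ₁ · sin φ₂ − sin φ₁ · cos φ₂ · cos Δλ )
  = atan2(-0.39226, -0.15397) = -111.431° → normalised to [0°, 360°): 248.569°.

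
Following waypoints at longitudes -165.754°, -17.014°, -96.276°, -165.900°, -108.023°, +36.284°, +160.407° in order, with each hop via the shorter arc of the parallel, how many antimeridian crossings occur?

0

Leg 1: -165.754° → -17.014°, shortest Δλ = 148.74° (east) — does not cross 180°.
Leg 2: -17.014° → -96.276°, shortest Δλ = -79.262° (west) — does not cross 180°.
Leg 3: -96.276° → -165.900°, shortest Δλ = -69.624° (west) — does not cross 180°.
Leg 4: -165.900° → -108.023°, shortest Δλ = 57.877° (east) — does not cross 180°.
Leg 5: -108.023° → +36.284°, shortest Δλ = 144.307° (east) — does not cross 180°.
Leg 6: +36.284° → +160.407°, shortest Δλ = 124.123° (east) — does not cross 180°.
Total crossings: 0.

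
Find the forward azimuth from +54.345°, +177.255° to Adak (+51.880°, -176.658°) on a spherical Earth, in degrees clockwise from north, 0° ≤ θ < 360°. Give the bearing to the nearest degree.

122°

Δλ = -176.658 − 177.255 = -353.913°; wrapped into (−180°, 180°]: 6.087°.
θ = atan2( sin Δλ · cos φ₂ , cos φ₁ · sin φ₂ − sin φ₁ · cos φ₂ · cos Δλ )
  = atan2(0.06546, -0.04018) = 121.543° → normalised to [0°, 360°): 121.543°.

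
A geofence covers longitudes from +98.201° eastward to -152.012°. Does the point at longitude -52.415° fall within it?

Band width going east from +98.201° to -152.012°: ((-152.012 − 98.201) mod 360) = 109.787°.
Offset of -52.415° east of the west edge: ((-52.415 − 98.201) mod 360) = 209.384°.
209.384° > 109.787° ⇒ outside.

No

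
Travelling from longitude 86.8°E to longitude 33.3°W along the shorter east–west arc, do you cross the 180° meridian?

No

Signed shortest Δλ = ((-33.3 − 86.8 + 180) mod 360) − 180 = -120.1°.
Going west by 120.1° from +86.8° reaches -33.3° without touching 180°.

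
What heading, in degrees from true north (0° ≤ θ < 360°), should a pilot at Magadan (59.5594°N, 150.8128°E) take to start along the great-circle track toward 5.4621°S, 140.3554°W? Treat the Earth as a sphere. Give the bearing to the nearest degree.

Δλ = -140.3554 − 150.8128 = -291.1682°; wrapped into (−180°, 180°]: 68.8318°.
θ = atan2( sin Δλ · cos φ₂ , cos φ₁ · sin φ₂ − sin φ₁ · cos φ₂ · cos Δλ )
  = atan2(0.92829, -0.35814) = 111.097° → normalised to [0°, 360°): 111.097°.

111°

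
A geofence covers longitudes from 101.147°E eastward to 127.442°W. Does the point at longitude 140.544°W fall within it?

Band width going east from +101.147° to -127.442°: ((-127.442 − 101.147) mod 360) = 131.411°.
Offset of -140.544° east of the west edge: ((-140.544 − 101.147) mod 360) = 118.309°.
118.309° ≤ 131.411° ⇒ inside.

Yes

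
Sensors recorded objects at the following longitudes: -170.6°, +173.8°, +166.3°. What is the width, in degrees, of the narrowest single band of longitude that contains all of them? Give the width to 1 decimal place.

Sort the longitudes: -170.6°, +166.3°, +173.8°.
Eastward gaps between consecutive values (wrapping around): 336.9°, 7.5°, 15.6°.
Largest gap = 336.9° ⇒ minimal covering band is its complement: 360° − 336.9° = 23.1°.
Band runs from +166.3° eastward to -170.6°, crossing the antimeridian.

23.1°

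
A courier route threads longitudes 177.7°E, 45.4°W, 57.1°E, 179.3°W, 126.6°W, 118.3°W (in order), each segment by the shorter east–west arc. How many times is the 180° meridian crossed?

Leg 1: +177.7° → -45.4°, shortest Δλ = 136.9° (east) — crosses 180°.
Leg 2: -45.4° → +57.1°, shortest Δλ = 102.5° (east) — does not cross 180°.
Leg 3: +57.1° → -179.3°, shortest Δλ = 123.6° (east) — crosses 180°.
Leg 4: -179.3° → -126.6°, shortest Δλ = 52.7° (east) — does not cross 180°.
Leg 5: -126.6° → -118.3°, shortest Δλ = 8.3° (east) — does not cross 180°.
Total crossings: 2.

2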